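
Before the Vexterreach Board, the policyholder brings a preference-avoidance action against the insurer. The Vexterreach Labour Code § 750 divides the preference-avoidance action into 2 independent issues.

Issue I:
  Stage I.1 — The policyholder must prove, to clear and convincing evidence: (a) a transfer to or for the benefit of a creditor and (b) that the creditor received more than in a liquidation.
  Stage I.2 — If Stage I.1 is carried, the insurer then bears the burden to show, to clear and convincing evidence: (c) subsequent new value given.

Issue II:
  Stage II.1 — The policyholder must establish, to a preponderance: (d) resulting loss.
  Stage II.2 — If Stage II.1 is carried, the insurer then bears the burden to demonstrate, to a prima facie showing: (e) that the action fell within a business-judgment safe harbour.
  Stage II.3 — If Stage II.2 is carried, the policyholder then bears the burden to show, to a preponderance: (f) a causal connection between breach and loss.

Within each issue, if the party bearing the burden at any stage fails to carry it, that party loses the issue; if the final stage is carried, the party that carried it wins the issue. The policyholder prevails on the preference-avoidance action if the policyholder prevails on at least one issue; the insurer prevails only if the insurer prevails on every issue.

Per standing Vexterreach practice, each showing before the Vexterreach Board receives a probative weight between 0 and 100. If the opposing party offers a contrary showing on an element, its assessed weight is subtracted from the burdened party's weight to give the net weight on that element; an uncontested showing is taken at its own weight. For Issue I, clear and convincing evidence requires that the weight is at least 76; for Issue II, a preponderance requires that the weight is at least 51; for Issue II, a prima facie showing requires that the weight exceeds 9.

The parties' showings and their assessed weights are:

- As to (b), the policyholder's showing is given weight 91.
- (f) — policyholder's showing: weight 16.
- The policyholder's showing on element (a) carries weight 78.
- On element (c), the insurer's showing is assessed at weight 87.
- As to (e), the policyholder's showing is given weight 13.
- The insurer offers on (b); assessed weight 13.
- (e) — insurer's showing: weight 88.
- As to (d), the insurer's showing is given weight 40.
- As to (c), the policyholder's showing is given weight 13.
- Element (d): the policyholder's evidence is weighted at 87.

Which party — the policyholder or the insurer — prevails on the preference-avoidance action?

— Issue I —
Stage I.1 — burden on policyholder; standard: clear and convincing evidence (weight is at least 76).
    (a): 78 ≥ 76 [met]
    (b): 91 − 13 = 78 ≥ 76 [met]
  Stage I.1 carried; the burden shifts to the insurer.
Stage I.2 — burden on insurer; standard: clear and convincing evidence (weight is at least 76).
    (c): 87 − 13 = 74 < 76 [not met]
  The insurer does not carry Stage I.2.
The analysis ends at Stage I.2; the policyholder prevails on this issue.
— Issue II —
At Stage II.1 the policyholder must meet a preponderance (weight is at least 51): on (d) the weight is 87 less the opposing 40 gives net 47, < 51, so (d) does not meet the standard.
  Stage II.1 not carried; the policyholder fails its burden.
So the insurer prevails on this issue.
Per-issue: Issue I → policyholder; Issue II → insurer. The policyholder must prevail on at least one issue; overall, the policyholder prevails.

policyholder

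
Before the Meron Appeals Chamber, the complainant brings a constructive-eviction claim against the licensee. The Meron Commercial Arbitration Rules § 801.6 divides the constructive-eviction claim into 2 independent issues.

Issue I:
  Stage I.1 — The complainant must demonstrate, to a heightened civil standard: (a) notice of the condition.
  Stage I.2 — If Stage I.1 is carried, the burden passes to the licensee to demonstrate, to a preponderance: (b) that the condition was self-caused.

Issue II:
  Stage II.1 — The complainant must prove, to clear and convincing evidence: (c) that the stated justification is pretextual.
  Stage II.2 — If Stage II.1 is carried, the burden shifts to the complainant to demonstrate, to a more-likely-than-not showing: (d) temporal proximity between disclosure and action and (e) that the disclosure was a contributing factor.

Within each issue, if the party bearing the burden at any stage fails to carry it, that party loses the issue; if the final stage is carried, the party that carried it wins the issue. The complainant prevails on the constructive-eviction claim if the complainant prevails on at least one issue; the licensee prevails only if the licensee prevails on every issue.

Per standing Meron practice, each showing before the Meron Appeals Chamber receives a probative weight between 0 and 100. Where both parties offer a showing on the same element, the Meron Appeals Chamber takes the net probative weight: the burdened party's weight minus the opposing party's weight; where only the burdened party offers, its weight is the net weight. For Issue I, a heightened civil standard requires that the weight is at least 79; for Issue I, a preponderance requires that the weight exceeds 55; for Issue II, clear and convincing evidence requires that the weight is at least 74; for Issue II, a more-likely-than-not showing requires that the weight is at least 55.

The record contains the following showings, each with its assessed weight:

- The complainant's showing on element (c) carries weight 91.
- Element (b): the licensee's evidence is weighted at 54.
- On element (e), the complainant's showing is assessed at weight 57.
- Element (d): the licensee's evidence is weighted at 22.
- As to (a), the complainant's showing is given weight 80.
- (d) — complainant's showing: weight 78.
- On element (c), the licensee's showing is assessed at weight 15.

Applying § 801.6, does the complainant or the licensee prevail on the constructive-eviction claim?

— Issue I —
Stage I.1 — burden on complainant; standard: a heightened civil standard (weight is at least 79).
    (a): 80 ≥ 79 [met]
  Stage I.1 is satisfied; the onus moves to the licensee.
Stage I.2 — burden on licensee; standard: a preponderance (weight exceeds 55).
    (b): 54 ≤ 55 [not met]
  Stage I.2 not carried; the licensee fails its burden.
The complainant prevails on this issue.
— Issue II —
At Stage II.1 the complainant must meet clear and convincing evidence (weight is at least 74): on (c) the weight is 91 less the opposing 15 gives net 76, which does reach 74, so (c) meets the standard.
  All elements met. The complainant retains the burden for Stage II.2.
At Stage II.2 the complainant must meet a more-likely-than-not showing (weight is at least 55): on (d) the weight is 78 less the opposing 22 gives net 56, ≥ 55, so (d) meets the standard; on (e) the weight is 57, which does reach 55, so (e) meets the standard.
  The complainant carries the last stage.
With every stage satisfied, the complainant prevails on this issue.
Per-issue: Issue I → complainant; Issue II → complainant. The complainant must prevail on at least one issue; overall, the complainant prevails.

complainant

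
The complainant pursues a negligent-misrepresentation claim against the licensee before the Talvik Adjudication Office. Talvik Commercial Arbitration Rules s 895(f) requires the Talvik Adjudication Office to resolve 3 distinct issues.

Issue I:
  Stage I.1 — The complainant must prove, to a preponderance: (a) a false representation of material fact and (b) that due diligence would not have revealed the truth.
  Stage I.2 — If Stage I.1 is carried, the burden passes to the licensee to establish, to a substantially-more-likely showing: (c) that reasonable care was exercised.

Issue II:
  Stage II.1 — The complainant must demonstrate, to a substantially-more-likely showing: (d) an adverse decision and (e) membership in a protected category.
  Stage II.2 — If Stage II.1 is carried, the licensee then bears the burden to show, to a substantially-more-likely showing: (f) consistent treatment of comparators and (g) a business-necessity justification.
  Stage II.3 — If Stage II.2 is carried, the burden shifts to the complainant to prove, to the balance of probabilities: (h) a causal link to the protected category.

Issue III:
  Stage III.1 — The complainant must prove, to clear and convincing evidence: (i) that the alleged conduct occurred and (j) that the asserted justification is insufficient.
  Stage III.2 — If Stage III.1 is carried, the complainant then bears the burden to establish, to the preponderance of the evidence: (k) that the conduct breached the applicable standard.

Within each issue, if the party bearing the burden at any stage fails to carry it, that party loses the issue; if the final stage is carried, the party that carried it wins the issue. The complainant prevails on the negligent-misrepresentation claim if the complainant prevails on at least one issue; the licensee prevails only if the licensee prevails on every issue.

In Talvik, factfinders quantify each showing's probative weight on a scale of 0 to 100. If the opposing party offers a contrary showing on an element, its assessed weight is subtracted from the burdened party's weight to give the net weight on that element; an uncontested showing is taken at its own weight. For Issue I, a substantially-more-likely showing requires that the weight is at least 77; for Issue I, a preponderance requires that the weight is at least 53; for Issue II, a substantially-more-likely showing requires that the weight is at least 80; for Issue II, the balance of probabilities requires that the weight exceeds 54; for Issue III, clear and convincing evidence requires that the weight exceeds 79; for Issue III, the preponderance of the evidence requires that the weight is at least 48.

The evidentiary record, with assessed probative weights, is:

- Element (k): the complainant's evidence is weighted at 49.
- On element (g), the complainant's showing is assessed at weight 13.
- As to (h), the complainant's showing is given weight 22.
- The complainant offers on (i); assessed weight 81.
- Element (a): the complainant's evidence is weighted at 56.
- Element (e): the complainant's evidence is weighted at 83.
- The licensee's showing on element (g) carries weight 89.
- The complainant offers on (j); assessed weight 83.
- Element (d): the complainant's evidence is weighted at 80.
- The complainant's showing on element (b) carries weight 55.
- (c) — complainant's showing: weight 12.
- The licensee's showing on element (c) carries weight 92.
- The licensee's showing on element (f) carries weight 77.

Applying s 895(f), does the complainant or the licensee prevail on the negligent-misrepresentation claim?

complainant

— Issue I —
At Stage I.1 the complainant must meet a preponderance (weight is at least 53): on (a) the weight is 56, which does reach 53, so (a) meets the standard; on (b) the weight is 55, which does reach 53, so (b) meets the standard.
  All elements met. The burden passes to the licensee.
At Stage I.2 the licensee must meet a substantially-more-likely showing (weight is at least 77): on (c) the weight is 92 less the opposing 12 gives net 80, which does reach 77, so (c) meets the standard.
  The licensee carries the last stage.
All stages carried — the licensee prevails on this issue.
— Issue II —
Stage II.1 — burden on complainant; standard: a substantially-more-likely showing (weight is at least 80).
    (d): 80 ≥ 80 [met]
    (e): 83 ≥ 80 [met]
  Stage II.1 is satisfied; the onus moves to the licensee.
Stage II.2 — burden on licensee; standard: a substantially-more-likely showing (weight is at least 80).
    (f): 77 < 80 [not met]
    (g): 89 − 13 = 76 < 80 [not met]
  The licensee does not carry Stage II.2.
So the complainant prevails on this issue.
— Issue III —
Stage III.1 (complainant, clear and convincing evidence, weight exceeds 79): (i) 81 > 79 — meets; (j) 83 > 79 — meets.
  Stage III.1 is satisfied; the complainant continues to bear the burden.
Stage III.2 (complainant, the preponderance of the evidence, weight is at least 48): (k) 49 ≥ 48 — meets.
  Stage III.2 carried; the final stage is satisfied.
Every stage carried; the complainant prevails on this issue.
Per-issue: Issue I → licensee; Issue II → complainant; Issue III → complainant. The complainant must prevail on at least one issue; overall, the complainant prevails.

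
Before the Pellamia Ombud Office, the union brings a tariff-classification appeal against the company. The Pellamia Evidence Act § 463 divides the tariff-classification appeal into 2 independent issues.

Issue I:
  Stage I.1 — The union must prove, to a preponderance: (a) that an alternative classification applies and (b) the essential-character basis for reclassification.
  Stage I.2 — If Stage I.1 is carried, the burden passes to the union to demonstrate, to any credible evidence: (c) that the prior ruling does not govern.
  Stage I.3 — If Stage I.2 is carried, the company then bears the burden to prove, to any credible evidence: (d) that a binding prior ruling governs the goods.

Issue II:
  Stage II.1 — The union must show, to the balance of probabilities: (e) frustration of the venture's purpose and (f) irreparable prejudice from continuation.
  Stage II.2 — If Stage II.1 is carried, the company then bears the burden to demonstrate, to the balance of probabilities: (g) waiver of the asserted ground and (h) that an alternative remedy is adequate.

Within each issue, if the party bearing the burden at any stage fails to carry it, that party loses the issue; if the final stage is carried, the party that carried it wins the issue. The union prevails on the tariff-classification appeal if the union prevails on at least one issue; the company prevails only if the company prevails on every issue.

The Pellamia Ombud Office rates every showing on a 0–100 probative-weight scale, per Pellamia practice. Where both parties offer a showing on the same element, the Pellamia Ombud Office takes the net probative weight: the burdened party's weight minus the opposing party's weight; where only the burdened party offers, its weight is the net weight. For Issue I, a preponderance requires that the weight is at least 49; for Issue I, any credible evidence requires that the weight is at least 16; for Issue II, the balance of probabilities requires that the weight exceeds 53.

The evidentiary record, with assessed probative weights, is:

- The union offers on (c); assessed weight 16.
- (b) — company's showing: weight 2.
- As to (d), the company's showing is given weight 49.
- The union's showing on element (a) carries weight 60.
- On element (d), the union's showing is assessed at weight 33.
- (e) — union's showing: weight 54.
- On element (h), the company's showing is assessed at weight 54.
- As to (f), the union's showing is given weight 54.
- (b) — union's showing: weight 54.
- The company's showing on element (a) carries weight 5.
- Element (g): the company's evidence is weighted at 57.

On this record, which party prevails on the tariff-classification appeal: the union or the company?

company

— Issue I —
Stage I.1 — burden on union; standard: a preponderance (weight is at least 49).
    (a): 60 − 5 = 55 ≥ 49 [met]
    (b): 54 − 2 = 52 ≥ 49 [met]
  Stage I.1 carried; the burden remains with the union.
Stage I.2 — burden on union; standard: any credible evidence (weight is at least 16).
    (c): 16 ≥ 16 [met]
  All elements met. The burden passes to the company.
Stage I.3 — burden on company; standard: any credible evidence (weight is at least 16).
    (d): 49 − 33 = 16 ≥ 16 [met]
  Stage I.3 carried; the final stage is satisfied.
All stages carried — the company prevails on this issue.
— Issue II —
Stage II.1 — burden on union; standard: the balance of probabilities (weight exceeds 53).
    (e): 54 > 53 [met]
    (f): 54 > 53 [met]
  All elements met. The burden passes to the company.
Stage II.2 — burden on company; standard: the balance of probabilities (weight exceeds 53).
    (g): 57 > 53 [met]
    (h): 54 > 53 [met]
  The company carries the last stage.
Every stage carried; the company prevails on this issue.
Per-issue: Issue I → company; Issue II → company. The union must prevail on at least one issue; overall, the company prevails.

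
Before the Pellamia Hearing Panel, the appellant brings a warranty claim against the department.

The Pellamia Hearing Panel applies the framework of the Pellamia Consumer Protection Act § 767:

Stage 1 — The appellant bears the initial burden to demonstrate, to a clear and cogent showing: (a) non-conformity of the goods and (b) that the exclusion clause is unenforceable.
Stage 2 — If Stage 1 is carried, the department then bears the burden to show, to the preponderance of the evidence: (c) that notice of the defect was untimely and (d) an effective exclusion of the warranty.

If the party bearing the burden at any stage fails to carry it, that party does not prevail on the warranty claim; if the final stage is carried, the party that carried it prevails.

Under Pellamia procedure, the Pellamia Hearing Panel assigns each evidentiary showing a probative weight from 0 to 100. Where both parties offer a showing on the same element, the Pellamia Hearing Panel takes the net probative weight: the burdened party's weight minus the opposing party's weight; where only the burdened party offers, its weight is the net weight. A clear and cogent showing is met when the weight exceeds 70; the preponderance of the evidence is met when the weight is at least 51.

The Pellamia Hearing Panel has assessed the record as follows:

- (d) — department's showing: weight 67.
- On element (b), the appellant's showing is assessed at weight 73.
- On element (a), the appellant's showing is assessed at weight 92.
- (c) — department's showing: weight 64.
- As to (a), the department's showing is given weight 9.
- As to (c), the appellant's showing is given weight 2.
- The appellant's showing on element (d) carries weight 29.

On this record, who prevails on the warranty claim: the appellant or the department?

appellant

Stage 1 (appellant, a clear and cogent showing, weight exceeds 70): (a) net 92−9=83 > 70 — meets; (b) 73 > 70 — meets.
  Stage 1 carried; the burden shifts to the department.
Stage 2 (department, the preponderance of the evidence, weight is at least 51): (c) net 64−2=62 ≥ 51 — meets; (d) net 67−29=38 < 51 — fails.
  Stage 2 not carried; the department fails its burden.
The appellant prevails.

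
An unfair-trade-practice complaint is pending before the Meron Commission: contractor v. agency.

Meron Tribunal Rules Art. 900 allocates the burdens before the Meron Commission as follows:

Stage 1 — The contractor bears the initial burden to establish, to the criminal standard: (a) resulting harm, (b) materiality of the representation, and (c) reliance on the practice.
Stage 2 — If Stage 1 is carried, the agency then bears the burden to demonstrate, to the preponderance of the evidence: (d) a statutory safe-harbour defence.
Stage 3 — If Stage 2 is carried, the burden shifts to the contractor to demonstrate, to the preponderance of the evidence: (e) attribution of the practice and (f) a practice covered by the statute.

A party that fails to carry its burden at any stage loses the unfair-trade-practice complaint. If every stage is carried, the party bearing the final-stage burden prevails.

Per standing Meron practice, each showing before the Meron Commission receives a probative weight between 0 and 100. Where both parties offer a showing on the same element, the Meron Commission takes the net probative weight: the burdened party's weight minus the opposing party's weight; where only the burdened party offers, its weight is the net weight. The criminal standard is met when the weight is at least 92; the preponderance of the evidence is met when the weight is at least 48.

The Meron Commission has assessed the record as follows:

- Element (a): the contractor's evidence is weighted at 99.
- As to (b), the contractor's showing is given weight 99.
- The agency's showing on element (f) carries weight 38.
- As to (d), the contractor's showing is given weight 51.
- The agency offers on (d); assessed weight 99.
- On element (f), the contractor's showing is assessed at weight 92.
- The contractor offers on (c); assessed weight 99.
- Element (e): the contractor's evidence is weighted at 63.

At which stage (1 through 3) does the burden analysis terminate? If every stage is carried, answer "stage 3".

stage 3

Stage 1 (contractor, the criminal standard, weight is at least 92): (a) 99 ≥ 92 — meets; (b) 99 ≥ 92 — meets; (c) 99 ≥ 92 — meets.
  Stage 1 carried; the burden shifts to the agency.
Stage 2 (agency, the preponderance of the evidence, weight is at least 48): (d) net 99−51=48 ≥ 48 — meets.
  Stage 2 is satisfied; the onus moves to the contractor.
Stage 3 (contractor, the preponderance of the evidence, weight is at least 48): (e) 63 ≥ 48 — meets; (f) net 92−38=54 ≥ 48 — meets.
  The contractor carries the last stage.
All stages carried — the contractor prevails.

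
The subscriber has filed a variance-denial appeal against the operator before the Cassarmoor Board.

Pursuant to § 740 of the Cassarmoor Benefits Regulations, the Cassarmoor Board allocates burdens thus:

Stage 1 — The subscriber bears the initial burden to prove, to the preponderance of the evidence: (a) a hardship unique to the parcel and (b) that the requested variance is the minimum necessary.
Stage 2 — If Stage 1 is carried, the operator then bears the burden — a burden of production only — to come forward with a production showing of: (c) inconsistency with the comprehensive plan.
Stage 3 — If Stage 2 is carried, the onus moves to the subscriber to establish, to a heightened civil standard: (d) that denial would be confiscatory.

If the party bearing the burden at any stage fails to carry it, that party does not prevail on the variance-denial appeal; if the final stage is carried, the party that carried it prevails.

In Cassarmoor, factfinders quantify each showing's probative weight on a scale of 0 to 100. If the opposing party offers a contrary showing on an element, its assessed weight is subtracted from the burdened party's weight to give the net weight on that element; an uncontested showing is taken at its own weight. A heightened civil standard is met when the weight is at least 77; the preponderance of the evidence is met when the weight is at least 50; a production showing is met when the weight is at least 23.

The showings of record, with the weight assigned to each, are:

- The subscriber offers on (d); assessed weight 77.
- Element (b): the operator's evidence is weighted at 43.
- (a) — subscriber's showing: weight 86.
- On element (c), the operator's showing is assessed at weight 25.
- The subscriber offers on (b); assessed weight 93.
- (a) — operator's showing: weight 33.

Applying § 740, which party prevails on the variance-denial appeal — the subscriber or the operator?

subscriber

Stage 1 — burden on subscriber; standard: the preponderance of the evidence (weight is at least 50).
    (a): 86 − 33 = 53 ≥ 50 [met]
    (b): 93 − 43 = 50 ≥ 50 [met]
  The subscriber carries Stage 1; the operator now bears the burden.
Stage 2 — burden on operator; standard: a production showing (weight is at least 23).
    (c): 25 ≥ 23 [met]
  All elements met. The burden passes to the subscriber.
Stage 3 — burden on subscriber; standard: a heightened civil standard (weight is at least 77).
    (d): 77 ≥ 77 [met]
  The subscriber carries the last stage.
Every stage carried; the subscriber prevails.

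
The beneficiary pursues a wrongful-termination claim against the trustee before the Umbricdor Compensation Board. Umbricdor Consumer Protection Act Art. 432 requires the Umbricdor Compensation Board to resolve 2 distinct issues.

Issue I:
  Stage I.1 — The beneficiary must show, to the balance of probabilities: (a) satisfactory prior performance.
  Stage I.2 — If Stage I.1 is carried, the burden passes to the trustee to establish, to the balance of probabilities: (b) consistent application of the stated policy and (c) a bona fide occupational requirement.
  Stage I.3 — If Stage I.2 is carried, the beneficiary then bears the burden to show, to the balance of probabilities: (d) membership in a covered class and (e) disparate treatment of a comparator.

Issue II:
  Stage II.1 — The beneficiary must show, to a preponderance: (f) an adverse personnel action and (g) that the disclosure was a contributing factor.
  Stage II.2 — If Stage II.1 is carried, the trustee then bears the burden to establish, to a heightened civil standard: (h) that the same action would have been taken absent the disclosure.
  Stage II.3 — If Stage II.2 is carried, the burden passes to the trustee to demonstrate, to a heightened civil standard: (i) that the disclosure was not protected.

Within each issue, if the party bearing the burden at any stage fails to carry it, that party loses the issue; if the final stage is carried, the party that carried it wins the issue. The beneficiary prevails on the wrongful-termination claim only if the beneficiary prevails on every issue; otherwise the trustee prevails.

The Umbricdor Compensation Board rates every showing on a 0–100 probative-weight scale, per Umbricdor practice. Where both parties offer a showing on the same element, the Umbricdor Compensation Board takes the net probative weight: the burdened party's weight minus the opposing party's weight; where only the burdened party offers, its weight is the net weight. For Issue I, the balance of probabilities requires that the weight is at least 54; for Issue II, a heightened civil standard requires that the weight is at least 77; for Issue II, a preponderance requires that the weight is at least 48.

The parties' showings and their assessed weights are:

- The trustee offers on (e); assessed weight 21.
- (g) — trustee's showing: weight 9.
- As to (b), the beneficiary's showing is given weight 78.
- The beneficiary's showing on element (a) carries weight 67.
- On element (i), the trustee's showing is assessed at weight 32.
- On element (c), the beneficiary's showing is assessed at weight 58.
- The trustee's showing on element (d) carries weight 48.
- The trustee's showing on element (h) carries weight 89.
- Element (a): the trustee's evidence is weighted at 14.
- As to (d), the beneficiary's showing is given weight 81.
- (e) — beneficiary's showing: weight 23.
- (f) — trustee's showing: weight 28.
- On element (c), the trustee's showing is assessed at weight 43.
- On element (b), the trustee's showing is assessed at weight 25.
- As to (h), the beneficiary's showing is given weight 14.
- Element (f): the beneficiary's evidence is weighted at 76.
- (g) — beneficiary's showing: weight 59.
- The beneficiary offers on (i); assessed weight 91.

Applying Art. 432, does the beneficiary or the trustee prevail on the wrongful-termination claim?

trustee

— Issue I —
At Stage I.1 the beneficiary must meet the balance of probabilities (weight is at least 54): on (a) the weight is 67 less the opposing 14 gives net 53, which does not reach 54, so (a) does not meet the standard.
  The beneficiary does not carry Stage I.1.
The analysis ends at Stage I.1; the trustee prevails on this issue.
— Issue II —
Stage II.1 (beneficiary, a preponderance, weight is at least 48): (f) net 76−28=48 ≥ 48 — meets; (g) net 59−9=50 ≥ 48 — meets.
  Stage II.1 carried; the burden shifts to the trustee.
Stage II.2 (trustee, a heightened civil standard, weight is at least 77): (h) net 89−14=75 < 77 — fails.
  The trustee does not carry Stage II.2.
The analysis ends at Stage II.2; the beneficiary prevails on this issue.
Per-issue: Issue I → trustee; Issue II → beneficiary. The beneficiary must prevail on every issue; overall, the trustee prevails.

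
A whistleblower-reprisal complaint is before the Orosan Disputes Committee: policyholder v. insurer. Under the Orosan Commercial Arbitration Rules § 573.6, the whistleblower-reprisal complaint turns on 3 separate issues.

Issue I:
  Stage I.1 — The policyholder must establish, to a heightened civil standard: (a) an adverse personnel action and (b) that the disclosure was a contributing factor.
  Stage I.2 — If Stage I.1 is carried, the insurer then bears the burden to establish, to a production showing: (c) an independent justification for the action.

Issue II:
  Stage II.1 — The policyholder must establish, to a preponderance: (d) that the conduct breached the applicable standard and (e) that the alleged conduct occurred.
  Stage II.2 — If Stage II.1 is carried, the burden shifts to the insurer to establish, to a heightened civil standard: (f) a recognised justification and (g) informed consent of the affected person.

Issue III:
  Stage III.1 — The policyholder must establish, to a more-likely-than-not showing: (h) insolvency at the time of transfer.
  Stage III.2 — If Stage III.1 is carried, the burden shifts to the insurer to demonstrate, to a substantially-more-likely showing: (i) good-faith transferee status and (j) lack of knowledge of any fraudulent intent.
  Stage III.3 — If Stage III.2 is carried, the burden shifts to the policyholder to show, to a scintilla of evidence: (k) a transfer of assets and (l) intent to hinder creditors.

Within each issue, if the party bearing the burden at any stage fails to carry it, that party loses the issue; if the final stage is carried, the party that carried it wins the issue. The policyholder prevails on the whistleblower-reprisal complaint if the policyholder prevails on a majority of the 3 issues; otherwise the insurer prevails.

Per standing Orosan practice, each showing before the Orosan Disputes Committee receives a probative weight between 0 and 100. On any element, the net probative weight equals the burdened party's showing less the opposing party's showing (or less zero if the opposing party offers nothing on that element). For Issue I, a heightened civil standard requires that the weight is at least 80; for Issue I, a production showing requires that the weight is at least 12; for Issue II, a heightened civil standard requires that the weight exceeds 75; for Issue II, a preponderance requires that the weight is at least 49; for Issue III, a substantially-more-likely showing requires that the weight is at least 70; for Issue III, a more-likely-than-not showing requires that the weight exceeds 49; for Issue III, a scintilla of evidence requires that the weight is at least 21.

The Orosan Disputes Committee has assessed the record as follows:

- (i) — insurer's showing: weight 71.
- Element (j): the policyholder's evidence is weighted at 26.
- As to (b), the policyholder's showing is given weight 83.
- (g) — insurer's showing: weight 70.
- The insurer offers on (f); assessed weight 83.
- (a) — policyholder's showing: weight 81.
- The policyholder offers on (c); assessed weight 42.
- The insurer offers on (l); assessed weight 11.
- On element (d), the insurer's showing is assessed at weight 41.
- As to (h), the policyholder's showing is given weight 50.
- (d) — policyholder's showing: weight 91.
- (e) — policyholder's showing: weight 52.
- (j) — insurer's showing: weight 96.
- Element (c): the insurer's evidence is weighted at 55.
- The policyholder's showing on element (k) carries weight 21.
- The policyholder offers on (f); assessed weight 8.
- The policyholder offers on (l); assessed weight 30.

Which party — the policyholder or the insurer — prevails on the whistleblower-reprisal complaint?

insurer

— Issue I —
Stage I.1 (policyholder, a heightened civil standard, weight is at least 80): (a) 81 ≥ 80 — meets; (b) 83 ≥ 80 — meets.
  All elements met. The burden passes to the insurer.
Stage I.2 (insurer, a production showing, weight is at least 12): (c) net 55−42=13 ≥ 12 — meets.
  All elements met at the final stage.
Every stage carried; the insurer prevails on this issue.
— Issue II —
Stage II.1 — burden on policyholder; standard: a preponderance (weight is at least 49).
    (d): 91 − 41 = 50 ≥ 49 [met]
    (e): 52 ≥ 49 [met]
  The policyholder carries Stage II.1; the insurer now bears the burden.
Stage II.2 — burden on insurer; standard: a heightened civil standard (weight exceeds 75).
    (f): 83 − 8 = 75 ≤ 75 [not met]
    (g): 70 ≤ 75 [not met]
  Stage II.2 not carried; the insurer fails its burden.
The analysis ends at Stage II.2; the policyholder prevails on this issue.
— Issue III —
Stage III.1 (policyholder, a more-likely-than-not showing, weight exceeds 49): (h) 50 > 49 — meets.
  All elements met. The burden passes to the insurer.
Stage III.2 (insurer, a substantially-more-likely showing, weight is at least 70): (i) 71 ≥ 70 — meets; (j) net 96−26=70 ≥ 70 — meets.
  Stage III.2 is satisfied; the onus moves to the policyholder.
Stage III.3 (policyholder, a scintilla of evidence, weight is at least 21): (k) 21 ≥ 21 — meets; (l) net 30−11=19 < 21 — fails.
  Stage III.3 not carried; the policyholder fails its burden.
The insurer prevails on this issue.
Per-issue: Issue I → insurer; Issue II → policyholder; Issue III → insurer. The policyholder must prevail on a majority of issues; overall, the insurer prevails.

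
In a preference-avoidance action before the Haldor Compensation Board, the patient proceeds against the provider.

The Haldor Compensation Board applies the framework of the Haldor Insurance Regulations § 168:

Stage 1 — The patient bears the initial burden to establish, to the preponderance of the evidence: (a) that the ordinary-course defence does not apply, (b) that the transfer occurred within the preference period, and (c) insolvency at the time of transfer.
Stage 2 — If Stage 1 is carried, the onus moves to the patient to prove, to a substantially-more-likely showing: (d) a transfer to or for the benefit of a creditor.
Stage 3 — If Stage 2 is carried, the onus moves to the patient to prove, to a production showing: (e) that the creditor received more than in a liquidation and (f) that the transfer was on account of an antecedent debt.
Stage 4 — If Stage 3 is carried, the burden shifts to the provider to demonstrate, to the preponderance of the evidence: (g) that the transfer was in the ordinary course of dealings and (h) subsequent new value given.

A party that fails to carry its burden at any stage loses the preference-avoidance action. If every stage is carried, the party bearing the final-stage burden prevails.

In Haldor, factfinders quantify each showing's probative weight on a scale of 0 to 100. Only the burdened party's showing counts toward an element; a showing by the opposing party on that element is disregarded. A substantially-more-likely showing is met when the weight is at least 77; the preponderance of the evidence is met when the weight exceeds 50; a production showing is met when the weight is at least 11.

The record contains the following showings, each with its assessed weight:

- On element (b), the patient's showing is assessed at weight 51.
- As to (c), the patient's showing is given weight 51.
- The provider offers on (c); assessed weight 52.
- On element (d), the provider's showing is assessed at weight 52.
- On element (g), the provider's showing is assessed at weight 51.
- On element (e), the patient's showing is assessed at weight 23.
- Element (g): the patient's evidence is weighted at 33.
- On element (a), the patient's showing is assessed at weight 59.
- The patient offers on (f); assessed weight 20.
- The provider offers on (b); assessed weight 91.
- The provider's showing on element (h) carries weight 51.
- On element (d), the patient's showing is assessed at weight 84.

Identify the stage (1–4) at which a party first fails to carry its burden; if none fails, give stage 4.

At Stage 1 the patient must meet the preponderance of the evidence (weight exceeds 50): on (a) the weight is 59, which does exceed 50, so (a) meets the standard; on (b) the weight is 51 (the provider's 91 is given no effect), > 50, so (b) meets the standard; on (c) the weight is 51 (the provider's 52 is given no effect), which does exceed 50, so (c) meets the standard.
  Stage 1 is satisfied; the patient continues to bear the burden.
At Stage 2 the patient must meet a substantially-more-likely showing (weight is at least 77): on (d) the weight is 84 (the provider's 52 is given no effect), ≥ 77, so (d) meets the standard.
  Stage 2 is satisfied; the patient continues to bear the burden.
At Stage 3 the patient must meet a production showing (weight is at least 11): on (e) the weight is 23, ≥ 11, so (e) meets the standard; on (f) the weight is 20, which does reach 11, so (f) meets the standard.
  All elements met. The burden passes to the provider.
At Stage 4 the provider must meet the preponderance of the evidence (weight exceeds 50): on (g) the weight is 51 (the patient's 33 is given no effect), > 50, so (g) meets the standard; on (h) the weight is 51, > 50, so (h) meets the standard.
  Stage 4 carried; the final stage is satisfied.
Every stage carried; the provider prevails.

stage 4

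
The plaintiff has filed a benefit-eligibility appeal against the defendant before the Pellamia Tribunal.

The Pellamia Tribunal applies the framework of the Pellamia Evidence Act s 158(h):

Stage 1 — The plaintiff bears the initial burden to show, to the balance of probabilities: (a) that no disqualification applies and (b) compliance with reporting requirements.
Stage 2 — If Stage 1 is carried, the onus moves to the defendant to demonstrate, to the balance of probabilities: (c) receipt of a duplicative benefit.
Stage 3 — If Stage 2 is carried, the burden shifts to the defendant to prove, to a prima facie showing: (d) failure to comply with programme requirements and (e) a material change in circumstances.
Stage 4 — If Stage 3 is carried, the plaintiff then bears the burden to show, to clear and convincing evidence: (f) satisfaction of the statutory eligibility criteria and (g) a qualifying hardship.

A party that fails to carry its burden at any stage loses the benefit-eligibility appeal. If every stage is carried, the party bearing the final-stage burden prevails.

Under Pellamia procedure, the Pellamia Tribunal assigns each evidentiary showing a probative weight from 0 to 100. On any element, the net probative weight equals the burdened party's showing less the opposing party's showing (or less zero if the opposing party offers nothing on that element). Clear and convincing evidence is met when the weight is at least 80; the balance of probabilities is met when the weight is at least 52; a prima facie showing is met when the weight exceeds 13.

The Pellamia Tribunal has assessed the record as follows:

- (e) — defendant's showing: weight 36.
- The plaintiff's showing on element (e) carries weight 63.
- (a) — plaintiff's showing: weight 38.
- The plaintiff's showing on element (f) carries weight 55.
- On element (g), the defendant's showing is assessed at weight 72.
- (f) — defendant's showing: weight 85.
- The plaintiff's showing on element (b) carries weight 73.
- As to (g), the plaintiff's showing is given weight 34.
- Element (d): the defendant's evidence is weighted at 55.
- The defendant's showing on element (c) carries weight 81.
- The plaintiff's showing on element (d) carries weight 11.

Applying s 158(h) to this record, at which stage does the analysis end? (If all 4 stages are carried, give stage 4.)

Stage 1 — burden on plaintiff; standard: the balance of probabilities (weight is at least 52).
    (a): 38 < 52 [not met]
    (b): 73 ≥ 52 [met]
  Not every element is met, so the plaintiff fails to carry Stage 1.
So the defendant prevails.

stage 1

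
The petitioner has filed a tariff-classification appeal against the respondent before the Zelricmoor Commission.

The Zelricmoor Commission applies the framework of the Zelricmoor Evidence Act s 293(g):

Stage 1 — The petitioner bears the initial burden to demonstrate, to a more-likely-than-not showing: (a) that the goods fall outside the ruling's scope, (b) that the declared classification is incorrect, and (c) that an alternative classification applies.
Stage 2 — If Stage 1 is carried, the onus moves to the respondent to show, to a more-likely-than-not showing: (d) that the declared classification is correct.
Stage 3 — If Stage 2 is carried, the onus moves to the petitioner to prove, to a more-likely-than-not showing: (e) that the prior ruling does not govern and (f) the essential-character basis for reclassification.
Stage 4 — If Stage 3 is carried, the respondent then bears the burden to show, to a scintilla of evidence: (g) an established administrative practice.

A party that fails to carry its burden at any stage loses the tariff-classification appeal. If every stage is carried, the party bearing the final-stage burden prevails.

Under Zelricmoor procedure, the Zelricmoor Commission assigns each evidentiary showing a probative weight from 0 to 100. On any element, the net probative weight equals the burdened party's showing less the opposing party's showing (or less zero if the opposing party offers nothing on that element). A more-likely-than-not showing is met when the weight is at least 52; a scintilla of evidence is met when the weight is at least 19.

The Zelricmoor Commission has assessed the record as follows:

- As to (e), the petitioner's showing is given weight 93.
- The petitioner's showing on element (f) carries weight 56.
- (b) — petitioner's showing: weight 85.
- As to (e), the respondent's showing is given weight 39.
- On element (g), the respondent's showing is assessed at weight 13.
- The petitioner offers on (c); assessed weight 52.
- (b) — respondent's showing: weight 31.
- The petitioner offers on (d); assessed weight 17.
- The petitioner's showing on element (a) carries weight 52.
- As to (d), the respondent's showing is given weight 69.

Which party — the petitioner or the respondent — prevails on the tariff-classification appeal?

petitioner

Stage 1 — burden on petitioner; standard: a more-likely-than-not showing (weight is at least 52).
    (a): 52 ≥ 52 [met]
    (b): 85 − 31 = 54 ≥ 52 [met]
    (c): 52 ≥ 52 [met]
  The petitioner carries Stage 1; the respondent now bears the burden.
Stage 2 — burden on respondent; standard: a more-likely-than-not showing (weight is at least 52).
    (d): 69 − 17 = 52 ≥ 52 [met]
  All elements met. The burden passes to the petitioner.
Stage 3 — burden on petitioner; standard: a more-likely-than-not showing (weight is at least 52).
    (e): 93 − 39 = 54 ≥ 52 [met]
    (f): 56 ≥ 52 [met]
  The petitioner carries Stage 3; the respondent now bears the burden.
Stage 4 — burden on respondent; standard: a scintilla of evidence (weight is at least 19).
    (g): 13 < 19 [not met]
  Stage 4 not carried; the respondent fails its burden.
So the petitioner prevails.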